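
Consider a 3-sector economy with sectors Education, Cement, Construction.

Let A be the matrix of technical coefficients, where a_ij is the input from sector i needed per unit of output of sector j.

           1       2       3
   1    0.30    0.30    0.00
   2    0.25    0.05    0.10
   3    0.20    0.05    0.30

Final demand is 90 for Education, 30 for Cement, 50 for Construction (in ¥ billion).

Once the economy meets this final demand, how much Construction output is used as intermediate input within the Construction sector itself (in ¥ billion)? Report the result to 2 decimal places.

z_33 = 37.60

I − A =
  [   0.70    -0.30     0.00]
  [  -0.25     0.95    -0.10]
  [  -0.20    -0.05     0.70]
Cofactors of I−A, C_ij = (−1)^(i+j)·(minor ij) (rows/columns in the sector order above):
  C_11 = (0.95)(0.70) − (-0.10)(-0.05) = 0.6600
  C_12 = −[(-0.25)(0.70) − (-0.10)(-0.20)] = 0.1950
  C_13 = (-0.25)(-0.05) − (0.95)(-0.20) = 0.2025
  C_21 = −[(-0.30)(0.70) − (0.00)(-0.05)] = 0.2100
  C_22 = (0.70)(0.70) − (0.00)(-0.20) = 0.4900
  C_23 = −[(0.70)(-0.05) − (-0.30)(-0.20)] = 0.0950
  C_31 = (-0.30)(-0.10) − (0.00)(0.95) = 0.0300
  C_32 = −[(0.70)(-0.10) − (0.00)(-0.25)] = 0.0700
  C_33 = (0.70)(0.95) − (-0.30)(-0.25) = 0.5900
det(I−A) = Σ_j (I−A)_1j·C_1j = (0.70)(0.6600) + (-0.30)(0.1950) + (0.00)(0.2025) = 0.4035
adj(I−A) = Cᵀ =
  [ 0.6600   0.2100   0.0300]
  [ 0.1950   0.4900   0.0700]
  [ 0.2025   0.0950   0.5900]
(I − A)⁻¹ = adj(I−A) / det(I−A) ≈
  [   1.6357     0.5204     0.0743]
  [   0.4833     1.2144     0.1735]
  [   0.5019     0.2354     1.4622]
First solve x = (I − A)⁻¹ d = adj(I−A)·d / det(I−A); in particular x_3 = (0.2025·90 + 0.0950·30 + 0.5900·50) / 0.4035 = 50.575 / 0.4035 ≈ 125.3408.
Intermediate flow from 3 to 3: z_33 = a_33 · x_3 = 0.30 × 50.575 / 0.4035 = 15.1725 / 0.4035 ≈ 37.60.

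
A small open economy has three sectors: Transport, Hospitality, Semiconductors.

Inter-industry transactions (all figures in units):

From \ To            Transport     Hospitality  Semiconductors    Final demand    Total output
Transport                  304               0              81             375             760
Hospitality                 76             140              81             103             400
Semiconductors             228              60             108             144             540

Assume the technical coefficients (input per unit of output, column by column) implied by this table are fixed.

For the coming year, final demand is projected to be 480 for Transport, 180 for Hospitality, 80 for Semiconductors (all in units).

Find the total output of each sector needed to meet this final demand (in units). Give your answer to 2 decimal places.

Technical coefficients a_ij = z_ij / X_j:
  a_11 = 304/760 = 0.40, a_21 = 76/760 = 0.10, a_31 = 228/760 = 0.30
  a_12 = 0/400 = 0.00, a_22 = 140/400 = 0.35, a_32 = 60/400 = 0.15
  a_13 = 81/540 = 0.15, a_23 = 81/540 = 0.15, a_33 = 108/540 = 0.20
I − A =
  [   0.60     0.00    -0.15]
  [  -0.10     0.65    -0.15]
  [  -0.30    -0.15     0.80]
Cofactors of I−A, C_ij = (−1)^(i+j)·(minor ij) (rows/columns in the sector order above):
  C_11 = (0.65)(0.80) − (-0.15)(-0.15) = 0.4975
  C_12 = −[(-0.10)(0.80) − (-0.15)(-0.30)] = 0.1250
  C_13 = (-0.10)(-0.15) − (0.65)(-0.30) = 0.2100
  C_21 = −[(0.00)(0.80) − (-0.15)(-0.15)] = 0.0225
  C_22 = (0.60)(0.80) − (-0.15)(-0.30) = 0.4350
  C_23 = −[(0.60)(-0.15) − (0.00)(-0.30)] = 0.0900
  C_31 = (0.00)(-0.15) − (-0.15)(0.65) = 0.0975
  C_32 = −[(0.60)(-0.15) − (-0.15)(-0.10)] = 0.1050
  C_33 = (0.60)(0.65) − (0.00)(-0.10) = 0.3900
det(I−A) = Σ_j (I−A)_1j·C_1j = (0.60)(0.4975) + (0.00)(0.1250) + (-0.15)(0.2100) = 0.2670
adj(I−A) = Cᵀ =
  [ 0.4975   0.0225   0.0975]
  [ 0.1250   0.4350   0.1050]
  [ 0.2100   0.0900   0.3900]
(I − A)⁻¹ = adj(I−A) / det(I−A) ≈
  [   1.8633     0.0843     0.3652]
  [   0.4682     1.6292     0.3933]
  [   0.7865     0.3371     1.4607]
x = (I − A)⁻¹ d = adj(I−A)·d / det(I−A), with det(I−A) = 0.2670:
  x_1 = (0.4975·480 + 0.0225·180 + 0.0975·80) / 0.2670 = 250.65 / 0.2670 ≈ 938.76
  x_2 = (0.1250·480 + 0.4350·180 + 0.1050·80) / 0.2670 = 146.70 / 0.2670 ≈ 549.44
  x_3 = (0.2100·480 + 0.0900·180 + 0.3900·80) / 0.2670 = 148.20 / 0.2670 ≈ 555.06

x_1 = 938.76, x_2 = 549.44, x_3 = 555.06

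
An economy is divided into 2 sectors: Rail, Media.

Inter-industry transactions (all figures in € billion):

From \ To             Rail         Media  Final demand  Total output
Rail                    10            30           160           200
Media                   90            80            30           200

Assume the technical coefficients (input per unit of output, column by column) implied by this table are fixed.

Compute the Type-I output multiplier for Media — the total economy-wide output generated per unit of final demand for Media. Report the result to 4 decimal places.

Technical coefficients a_ij = z_ij / X_j:
  a_RR = 10/200 = 0.05, a_MR = 90/200 = 0.45
  a_RM = 30/200 = 0.15, a_MM = 80/200 = 0.40
I − A =
  [   0.95    -0.15]
  [  -0.45     0.60]
det(I−A) = (0.95)(0.60) − (-0.15)(-0.45) = 0.5025
adj(I−A) = [[0.60, 0.15], [0.45, 0.95]]
(I − A)⁻¹ = adj(I−A) / det(I−A) ≈
  [   1.19403     0.29851]
  [   0.89552     1.89055]
The output multiplier for sector j is the column-j sum of the Leontief inverse (I − A)⁻¹ = adj(I−A) / det(I−A).
Column M of adj(I−A): (0.15, 0.95); det(I−A) = 0.5025.
m_M = (0.15 + 0.95) / 0.5025 = 1.10 / 0.5025 ≈ 2.1891.

m_M = 2.1891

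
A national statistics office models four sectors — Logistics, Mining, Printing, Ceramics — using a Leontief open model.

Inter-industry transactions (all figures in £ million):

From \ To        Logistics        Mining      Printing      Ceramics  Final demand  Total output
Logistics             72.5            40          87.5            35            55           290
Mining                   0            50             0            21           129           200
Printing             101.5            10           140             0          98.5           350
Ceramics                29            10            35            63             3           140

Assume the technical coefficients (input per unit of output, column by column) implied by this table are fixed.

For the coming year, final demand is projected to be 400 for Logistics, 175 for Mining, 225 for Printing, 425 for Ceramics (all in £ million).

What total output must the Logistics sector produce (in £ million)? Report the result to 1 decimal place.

Technical coefficients a_ij = z_ij / X_j:
  a_LL = 72.5/290 = 0.25, a_ML = 0/290 = 0.00, a_PL = 101.5/290 = 0.35, a_CL = 29/290 = 0.10
  a_LM = 40/200 = 0.20, a_MM = 50/200 = 0.25, a_PM = 10/200 = 0.05, a_CM = 10/200 = 0.05
  a_LP = 87.5/350 = 0.25, a_MP = 0/350 = 0.00, a_PP = 140/350 = 0.40, a_CP = 35/350 = 0.10
  a_LC = 35/140 = 0.25, a_MC = 21/140 = 0.15, a_PC = 0/140 = 0.00, a_CC = 63/140 = 0.45
I − A =
  [   0.75    -0.20    -0.25    -0.25]
  [   0.00     0.75     0.00    -0.15]
  [  -0.35    -0.05     0.60     0.00]
  [  -0.10    -0.05    -0.10     0.55]
Compute the cofactors C_ij = (−1)^(i+j)·(3×3 minor ij) of I−A; the adjugate is their transpose:
adj(I−A) = Cᵀ =
  [ 0.242250   0.081625   0.123000   0.132375]
  [ 0.014250   0.175625   0.015000   0.054375]
  [ 0.142500   0.062250   0.282000   0.081750]
  [ 0.071250   0.042125   0.075000   0.271875]
det(I−A) = Σ_j (I−A)_1j·C_1j = (0.75)(0.242250) + (-0.20)(0.014250) + (-0.25)(0.142500) + (-0.25)(0.071250) = 0.1254
(I − A)⁻¹ = adj(I−A) / det(I−A) ≈
  [   1.9318     0.6509     0.9809     1.0556]
  [   0.1136     1.4005     0.1196     0.4336]
  [   1.1364     0.4964     2.2488     0.6519]
  [   0.5682     0.3359     0.5981     2.1681]
x = (I − A)⁻¹ d = adj(I−A)·d / det(I−A), with det(I−A) = 0.1254:
  x_L = (0.242250·400 + 0.081625·175 + 0.123000·225 + 0.132375·425) / 0.1254 = 195.11875 / 0.1254 ≈ 1556.0
  x_M = (0.014250·400 + 0.175625·175 + 0.015000·225 + 0.054375·425) / 0.1254 = 62.91875 / 0.1254 ≈ 501.7
  x_P = (0.142500·400 + 0.062250·175 + 0.282000·225 + 0.081750·425) / 0.1254 = 166.0875 / 0.1254 ≈ 1324.5
  x_C = (0.071250·400 + 0.042125·175 + 0.075000·225 + 0.271875·425) / 0.1254 = 168.29375 / 0.1254 ≈ 1342.1

x_L = 1556.0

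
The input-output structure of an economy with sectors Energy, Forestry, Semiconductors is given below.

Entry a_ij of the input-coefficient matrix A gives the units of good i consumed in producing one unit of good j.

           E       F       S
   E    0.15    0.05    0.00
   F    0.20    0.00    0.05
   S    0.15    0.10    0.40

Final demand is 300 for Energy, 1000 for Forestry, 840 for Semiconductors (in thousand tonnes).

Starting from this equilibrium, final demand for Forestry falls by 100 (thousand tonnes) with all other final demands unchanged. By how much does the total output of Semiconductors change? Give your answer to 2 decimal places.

I − A =
  [   0.85    -0.05     0.00]
  [  -0.20     1.00    -0.05]
  [  -0.15    -0.10     0.60]
Cofactors of I−A, C_ij = (−1)^(i+j)·(minor ij) (rows/columns in the sector order above):
  C_11 = (1.00)(0.60) − (-0.05)(-0.10) = 0.5950
  C_12 = −[(-0.20)(0.60) − (-0.05)(-0.15)] = 0.1275
  C_13 = (-0.20)(-0.10) − (1.00)(-0.15) = 0.1700
  C_21 = −[(-0.05)(0.60) − (0.00)(-0.10)] = 0.0300
  C_22 = (0.85)(0.60) − (0.00)(-0.15) = 0.5100
  C_23 = −[(0.85)(-0.10) − (-0.05)(-0.15)] = 0.0925
  C_31 = (-0.05)(-0.05) − (0.00)(1.00) = 0.0025
  C_32 = −[(0.85)(-0.05) − (0.00)(-0.20)] = 0.0425
  C_33 = (0.85)(1.00) − (-0.05)(-0.20) = 0.8400
det(I−A) = Σ_j (I−A)_1j·C_1j = (0.85)(0.5950) + (-0.05)(0.1275) + (0.00)(0.1700) = 0.499375
adj(I−A) = Cᵀ =
  [ 0.5950   0.0300   0.0025]
  [ 0.1275   0.5100   0.0425]
  [ 0.1700   0.0925   0.8400]
(I − A)⁻¹ = adj(I−A) / det(I−A) ≈
  [   1.1915     0.0601     0.0050]
  [   0.2553     1.0213     0.0851]
  [   0.3404     0.1852     1.6821]
Δx = (I − A)⁻¹ Δd with Δd having -100 in the Forestry component and 0 elsewhere.
So Δx_S = L_SF · (-100), where L_SF = adj(I−A)_SF / det(I−A) = 0.0925 / 0.499375.
Δx_S = 0.0925 × (-100) / 0.499375 = -9.25 / 0.499375 ≈ -18.52.

Δx_S = -18.52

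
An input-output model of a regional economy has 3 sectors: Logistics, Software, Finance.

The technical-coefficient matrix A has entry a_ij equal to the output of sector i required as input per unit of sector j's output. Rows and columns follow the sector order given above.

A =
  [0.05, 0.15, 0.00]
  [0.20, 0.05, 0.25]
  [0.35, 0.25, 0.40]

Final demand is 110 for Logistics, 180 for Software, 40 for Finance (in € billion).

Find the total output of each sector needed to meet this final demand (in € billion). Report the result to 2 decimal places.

x_L = 163.03, x_S = 299.17, x_F = 286.42

I − A =
  [   0.95    -0.15     0.00]
  [  -0.20     0.95    -0.25]
  [  -0.35    -0.25     0.60]
Cofactors of I−A, C_ij = (−1)^(i+j)·(minor ij) (rows/columns in the sector order above):
  C_11 = (0.95)(0.60) − (-0.25)(-0.25) = 0.5075
  C_12 = −[(-0.20)(0.60) − (-0.25)(-0.35)] = 0.2075
  C_13 = (-0.20)(-0.25) − (0.95)(-0.35) = 0.3825
  C_21 = −[(-0.15)(0.60) − (0.00)(-0.25)] = 0.0900
  C_22 = (0.95)(0.60) − (0.00)(-0.35) = 0.5700
  C_23 = −[(0.95)(-0.25) − (-0.15)(-0.35)] = 0.2900
  C_31 = (-0.15)(-0.25) − (0.00)(0.95) = 0.0375
  C_32 = −[(0.95)(-0.25) − (0.00)(-0.20)] = 0.2375
  C_33 = (0.95)(0.95) − (-0.15)(-0.20) = 0.8725
det(I−A) = Σ_j (I−A)_1j·C_1j = (0.95)(0.5075) + (-0.15)(0.2075) + (0.00)(0.3825) = 0.4510
adj(I−A) = Cᵀ =
  [ 0.5075   0.0900   0.0375]
  [ 0.2075   0.5700   0.2375]
  [ 0.3825   0.2900   0.8725]
(I − A)⁻¹ = adj(I−A) / det(I−A) ≈
  [   1.1253     0.1996     0.0831]
  [   0.4601     1.2639     0.5266]
  [   0.8481     0.6430     1.9346]
x = (I − A)⁻¹ d = adj(I−A)·d / det(I−A), with det(I−A) = 0.4510:
  x_L = (0.5075·110 + 0.0900·180 + 0.0375·40) / 0.4510 = 73.525 / 0.4510 ≈ 163.03
  x_S = (0.2075·110 + 0.5700·180 + 0.2375·40) / 0.4510 = 134.925 / 0.4510 ≈ 299.17
  x_F = (0.3825·110 + 0.2900·180 + 0.8725·40) / 0.4510 = 129.175 / 0.4510 ≈ 286.42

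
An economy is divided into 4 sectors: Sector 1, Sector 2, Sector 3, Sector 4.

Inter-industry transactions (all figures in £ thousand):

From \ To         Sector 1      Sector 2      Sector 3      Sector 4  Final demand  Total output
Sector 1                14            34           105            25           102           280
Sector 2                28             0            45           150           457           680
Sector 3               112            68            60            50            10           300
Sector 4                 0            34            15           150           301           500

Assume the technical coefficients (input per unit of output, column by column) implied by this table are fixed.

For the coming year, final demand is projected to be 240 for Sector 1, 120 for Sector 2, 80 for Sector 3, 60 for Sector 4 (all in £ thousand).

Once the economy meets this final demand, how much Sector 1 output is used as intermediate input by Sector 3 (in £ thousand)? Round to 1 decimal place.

z_13 = 121.7

Technical coefficients a_ij = z_ij / X_j:
  a_11 = 14/280 = 0.05, a_21 = 28/280 = 0.10, a_31 = 112/280 = 0.40, a_41 = 0/280 = 0.00
  a_12 = 34/680 = 0.05, a_22 = 0/680 = 0.00, a_32 = 68/680 = 0.10, a_42 = 34/680 = 0.05
  a_13 = 105/300 = 0.35, a_23 = 45/300 = 0.15, a_33 = 60/300 = 0.20, a_43 = 15/300 = 0.05
  a_14 = 25/500 = 0.05, a_24 = 150/500 = 0.30, a_34 = 50/500 = 0.10, a_44 = 150/500 = 0.30
I − A =
  [   0.95    -0.05    -0.35    -0.05]
  [  -0.10     1.00    -0.15    -0.30]
  [  -0.40    -0.10     0.80    -0.10]
  [   0.00    -0.05    -0.05     0.70]
Compute the cofactors C_ij = (−1)^(i+j)·(3×3 minor ij) of I−A; the adjugate is their transpose:
adj(I−A) = Cᵀ =
  [ 0.530250   0.056250   0.248625   0.097500]
  [ 0.103500   0.428250   0.138750   0.210750]
  [ 0.281500   0.086250   0.647000   0.149500]
  [ 0.027500   0.036750   0.056125   0.595250]
det(I−A) = Σ_j (I−A)_1j·C_1j = (0.95)(0.530250) + (-0.05)(0.103500) + (-0.35)(0.281500) + (-0.05)(0.027500) = 0.3986625
(I − A)⁻¹ = adj(I−A) / det(I−A) ≈
  [   1.3301     0.1411     0.6236     0.2446]
  [   0.2596     1.0742     0.3480     0.5286]
  [   0.7061     0.2163     1.6229     0.3750]
  [   0.0690     0.0922     0.1408     1.4931]
First solve x = (I − A)⁻¹ d = adj(I−A)·d / det(I−A); in particular x_3 = (0.281500·240 + 0.086250·120 + 0.647000·80 + 0.149500·60) / 0.3986625 = 138.64 / 0.3986625 ≈ 347.763.
Intermediate flow from 1 to 3: z_13 = a_13 · x_3 = 0.35 × 138.64 / 0.3986625 = 48.524 / 0.3986625 ≈ 121.7.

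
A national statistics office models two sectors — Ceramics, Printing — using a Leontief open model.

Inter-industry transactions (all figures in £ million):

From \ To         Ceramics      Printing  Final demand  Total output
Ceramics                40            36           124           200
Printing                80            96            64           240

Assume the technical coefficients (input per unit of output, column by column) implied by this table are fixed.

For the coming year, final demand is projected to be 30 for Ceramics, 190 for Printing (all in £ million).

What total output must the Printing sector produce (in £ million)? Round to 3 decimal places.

Technical coefficients a_ij = z_ij / X_j:
  a_CC = 40/200 = 0.20, a_PC = 80/200 = 0.40
  a_CP = 36/240 = 0.15, a_PP = 96/240 = 0.40
I − A =
  [   0.80    -0.15]
  [  -0.40     0.60]
det(I−A) = (0.80)(0.60) − (-0.15)(-0.40) = 0.4200
adj(I−A) = [[0.60, 0.15], [0.40, 0.80]]
(I − A)⁻¹ = adj(I−A) / det(I−A) ≈
  [   1.4286     0.3571]
  [   0.9524     1.9048]
x = (I − A)⁻¹ d = adj(I−A)·d / det(I−A), with det(I−A) = 0.4200:
  x_C = (0.60·30 + 0.15·190) / 0.4200 = 46.50 / 0.4200 ≈ 110.714
  x_P = (0.40·30 + 0.80·190) / 0.4200 = 164.00 / 0.4200 ≈ 390.476

x_P = 390.476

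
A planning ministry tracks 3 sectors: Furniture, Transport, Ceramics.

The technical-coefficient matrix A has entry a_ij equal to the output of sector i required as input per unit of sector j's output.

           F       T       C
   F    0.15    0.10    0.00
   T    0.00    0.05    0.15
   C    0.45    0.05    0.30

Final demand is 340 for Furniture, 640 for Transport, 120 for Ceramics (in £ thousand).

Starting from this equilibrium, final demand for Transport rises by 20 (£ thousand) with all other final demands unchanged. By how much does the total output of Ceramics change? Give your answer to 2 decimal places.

I − A =
  [   0.85    -0.10     0.00]
  [   0.00     0.95    -0.15]
  [  -0.45    -0.05     0.70]
Cofactors of I−A, C_ij = (−1)^(i+j)·(minor ij) (rows/columns in the sector order above):
  C_11 = (0.95)(0.70) − (-0.15)(-0.05) = 0.6575
  C_12 = −[(0.00)(0.70) − (-0.15)(-0.45)] = 0.0675
  C_13 = (0.00)(-0.05) − (0.95)(-0.45) = 0.4275
  C_21 = −[(-0.10)(0.70) − (0.00)(-0.05)] = 0.0700
  C_22 = (0.85)(0.70) − (0.00)(-0.45) = 0.5950
  C_23 = −[(0.85)(-0.05) − (-0.10)(-0.45)] = 0.0875
  C_31 = (-0.10)(-0.15) − (0.00)(0.95) = 0.0150
  C_32 = −[(0.85)(-0.15) − (0.00)(0.00)] = 0.1275
  C_33 = (0.85)(0.95) − (-0.10)(0.00) = 0.8075
det(I−A) = Σ_j (I−A)_1j·C_1j = (0.85)(0.6575) + (-0.10)(0.0675) + (0.00)(0.4275) = 0.552125
adj(I−A) = Cᵀ =
  [ 0.6575   0.0700   0.0150]
  [ 0.0675   0.5950   0.1275]
  [ 0.4275   0.0875   0.8075]
(I − A)⁻¹ = adj(I−A) / det(I−A) ≈
  [   1.1909     0.1268     0.0272]
  [   0.1223     1.0777     0.2309]
  [   0.7743     0.1585     1.4625]
Δx = (I − A)⁻¹ Δd with Δd having +20 in the Transport component and 0 elsewhere.
So Δx_C = L_CT · (+20), where L_CT = adj(I−A)_CT / det(I−A) = 0.0875 / 0.552125.
Δx_C = 0.0875 × (+20) / 0.552125 = 1.75 / 0.552125 ≈ 3.17.

Δx_C = 3.17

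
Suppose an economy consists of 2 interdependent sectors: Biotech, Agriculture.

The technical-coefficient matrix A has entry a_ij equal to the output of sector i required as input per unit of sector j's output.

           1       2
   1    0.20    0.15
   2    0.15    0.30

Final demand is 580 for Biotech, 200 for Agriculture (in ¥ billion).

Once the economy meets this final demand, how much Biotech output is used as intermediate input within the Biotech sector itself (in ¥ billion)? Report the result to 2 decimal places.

I − A =
  [   0.80    -0.15]
  [  -0.15     0.70]
det(I−A) = (0.80)(0.70) − (-0.15)(-0.15) = 0.5375
adj(I−A) = [[0.70, 0.15], [0.15, 0.80]]
(I − A)⁻¹ = adj(I−A) / det(I−A) ≈
  [   1.3023     0.2791]
  [   0.2791     1.4884]
First solve x = (I − A)⁻¹ d = adj(I−A)·d / det(I−A); in particular x_1 = (0.70·580 + 0.15·200) / 0.5375 = 436.00 / 0.5375 ≈ 811.1628.
Intermediate flow from 1 to 1: z_11 = a_11 · x_1 = 0.20 × 436.00 / 0.5375 = 87.20 / 0.5375 ≈ 162.23.

z_11 = 162.23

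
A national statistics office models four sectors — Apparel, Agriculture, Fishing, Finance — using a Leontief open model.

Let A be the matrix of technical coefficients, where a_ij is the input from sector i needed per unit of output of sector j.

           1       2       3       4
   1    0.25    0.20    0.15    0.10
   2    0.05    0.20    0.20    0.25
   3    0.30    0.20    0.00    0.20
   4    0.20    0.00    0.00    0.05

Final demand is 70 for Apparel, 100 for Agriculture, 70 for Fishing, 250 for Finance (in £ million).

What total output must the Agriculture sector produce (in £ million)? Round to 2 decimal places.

x_2 = 312.38

I − A =
  [   0.75    -0.20    -0.15    -0.10]
  [  -0.05     0.80    -0.20    -0.25]
  [  -0.30    -0.20     1.00    -0.20]
  [  -0.20     0.00     0.00     0.95]
Compute the cofactors C_ij = (−1)^(i+j)·(3×3 minor ij) of I−A; the adjugate is their transpose:
adj(I−A) = Cᵀ =
  [ 0.722000   0.218500   0.152000   0.165500]
  [ 0.162500   0.643750   0.153125   0.218750]
  [ 0.279500   0.203500   0.534500   0.195500]
  [ 0.152000   0.046000   0.032000   0.510500]
det(I−A) = Σ_j (I−A)_1j·C_1j = (0.75)(0.722000) + (-0.20)(0.162500) + (-0.15)(0.279500) + (-0.10)(0.152000) = 0.451875
(I − A)⁻¹ = adj(I−A) / det(I−A) ≈
  [   1.5978     0.4835     0.3364     0.3663]
  [   0.3596     1.4246     0.3389     0.4841]
  [   0.6185     0.4503     1.1828     0.4326]
  [   0.3364     0.1018     0.0708     1.1297]
x = (I − A)⁻¹ d = adj(I−A)·d / det(I−A), with det(I−A) = 0.451875:
  x_1 = (0.722000·70 + 0.218500·100 + 0.152000·70 + 0.165500·250) / 0.451875 = 124.405 / 0.451875 ≈ 275.31
  x_2 = (0.162500·70 + 0.643750·100 + 0.153125·70 + 0.218750·250) / 0.451875 = 141.15625 / 0.451875 ≈ 312.38
  x_3 = (0.279500·70 + 0.203500·100 + 0.534500·70 + 0.195500·250) / 0.451875 = 126.205 / 0.451875 ≈ 279.29
  x_4 = (0.152000·70 + 0.046000·100 + 0.032000·70 + 0.510500·250) / 0.451875 = 145.105 / 0.451875 ≈ 321.12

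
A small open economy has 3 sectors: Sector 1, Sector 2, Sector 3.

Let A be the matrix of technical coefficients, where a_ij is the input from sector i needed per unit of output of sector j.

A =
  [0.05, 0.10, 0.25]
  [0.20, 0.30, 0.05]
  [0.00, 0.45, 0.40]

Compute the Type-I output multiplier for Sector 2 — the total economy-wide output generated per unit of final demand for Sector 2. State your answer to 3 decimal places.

I − A =
  [   0.95    -0.10    -0.25]
  [  -0.20     0.70    -0.05]
  [   0.00    -0.45     0.60]
Cofactors of I−A, C_ij = (−1)^(i+j)·(minor ij) (rows/columns in the sector order above):
  C_11 = (0.70)(0.60) − (-0.05)(-0.45) = 0.3975
  C_12 = −[(-0.20)(0.60) − (-0.05)(0.00)] = 0.1200
  C_13 = (-0.20)(-0.45) − (0.70)(0.00) = 0.0900
  C_21 = −[(-0.10)(0.60) − (-0.25)(-0.45)] = 0.1725
  C_22 = (0.95)(0.60) − (-0.25)(0.00) = 0.5700
  C_23 = −[(0.95)(-0.45) − (-0.10)(0.00)] = 0.4275
  C_31 = (-0.10)(-0.05) − (-0.25)(0.70) = 0.1800
  C_32 = −[(0.95)(-0.05) − (-0.25)(-0.20)] = 0.0975
  C_33 = (0.95)(0.70) − (-0.10)(-0.20) = 0.6450
det(I−A) = Σ_j (I−A)_1j·C_1j = (0.95)(0.3975) + (-0.10)(0.1200) + (-0.25)(0.0900) = 0.343125
adj(I−A) = Cᵀ =
  [ 0.3975   0.1725   0.1800]
  [ 0.1200   0.5700   0.0975]
  [ 0.0900   0.4275   0.6450]
(I − A)⁻¹ = adj(I−A) / det(I−A) ≈
  [   1.1585     0.5027     0.5246]
  [   0.3497     1.6612     0.2842]
  [   0.2623     1.2459     1.8798]
The output multiplier for sector j is the column-j sum of the Leontief inverse (I − A)⁻¹ = adj(I−A) / det(I−A).
Column 2 of adj(I−A): (0.1725, 0.5700, 0.4275); det(I−A) = 0.343125.
m_2 = (0.1725 + 0.5700 + 0.4275) / 0.343125 = 1.17 / 0.343125 ≈ 3.410.

m_2 = 3.410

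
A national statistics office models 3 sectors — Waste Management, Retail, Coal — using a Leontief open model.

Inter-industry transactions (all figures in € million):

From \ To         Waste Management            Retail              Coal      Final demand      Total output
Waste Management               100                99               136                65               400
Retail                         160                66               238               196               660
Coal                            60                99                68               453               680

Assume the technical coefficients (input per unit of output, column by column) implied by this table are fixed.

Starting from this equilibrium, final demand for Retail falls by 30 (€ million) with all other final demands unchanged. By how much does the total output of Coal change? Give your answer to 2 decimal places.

Technical coefficients a_ij = z_ij / X_j:
  a_WW = 100/400 = 0.25, a_RW = 160/400 = 0.40, a_CW = 60/400 = 0.15
  a_WR = 99/660 = 0.15, a_RR = 66/660 = 0.10, a_CR = 99/660 = 0.15
  a_WC = 136/680 = 0.20, a_RC = 238/680 = 0.35, a_CC = 68/680 = 0.10
I − A =
  [   0.75    -0.15    -0.20]
  [  -0.40     0.90    -0.35]
  [  -0.15    -0.15     0.90]
Cofactors of I−A, C_ij = (−1)^(i+j)·(minor ij) (rows/columns in the sector order above):
  C_11 = (0.90)(0.90) − (-0.35)(-0.15) = 0.7575
  C_12 = −[(-0.40)(0.90) − (-0.35)(-0.15)] = 0.4125
  C_13 = (-0.40)(-0.15) − (0.90)(-0.15) = 0.1950
  C_21 = −[(-0.15)(0.90) − (-0.20)(-0.15)] = 0.1650
  C_22 = (0.75)(0.90) − (-0.20)(-0.15) = 0.6450
  C_23 = −[(0.75)(-0.15) − (-0.15)(-0.15)] = 0.1350
  C_31 = (-0.15)(-0.35) − (-0.20)(0.90) = 0.2325
  C_32 = −[(0.75)(-0.35) − (-0.20)(-0.40)] = 0.3425
  C_33 = (0.75)(0.90) − (-0.15)(-0.40) = 0.6150
det(I−A) = Σ_j (I−A)_1j·C_1j = (0.75)(0.7575) + (-0.15)(0.4125) + (-0.20)(0.1950) = 0.46725
adj(I−A) = Cᵀ =
  [ 0.7575   0.1650   0.2325]
  [ 0.4125   0.6450   0.3425]
  [ 0.1950   0.1350   0.6150]
(I − A)⁻¹ = adj(I−A) / det(I−A) ≈
  [   1.6212     0.3531     0.4976]
  [   0.8828     1.3804     0.7330]
  [   0.4173     0.2889     1.3162]
Δx = (I − A)⁻¹ Δd with Δd having -30 in the Retail component and 0 elsewhere.
So Δx_C = L_CR · (-30), where L_CR = adj(I−A)_CR / det(I−A) = 0.1350 / 0.46725.
Δx_C = 0.1350 × (-30) / 0.46725 = -4.05 / 0.46725 ≈ -8.67.

Δx_C = -8.67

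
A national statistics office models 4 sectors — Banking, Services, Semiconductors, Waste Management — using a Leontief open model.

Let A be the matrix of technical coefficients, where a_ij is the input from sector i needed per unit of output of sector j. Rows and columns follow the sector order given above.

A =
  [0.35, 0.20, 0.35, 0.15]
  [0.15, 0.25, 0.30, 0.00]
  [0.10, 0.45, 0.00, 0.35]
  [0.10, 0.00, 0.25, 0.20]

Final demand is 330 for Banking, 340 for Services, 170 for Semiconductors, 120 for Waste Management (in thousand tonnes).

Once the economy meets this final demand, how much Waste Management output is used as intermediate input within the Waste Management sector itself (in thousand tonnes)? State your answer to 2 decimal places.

I − A =
  [   0.65    -0.20    -0.35    -0.15]
  [  -0.15     0.75    -0.30     0.00]
  [  -0.10    -0.45     1.00    -0.35]
  [  -0.10     0.00    -0.25     0.80]
Compute the cofactors C_ij = (−1)^(i+j)·(3×3 minor ij) of I−A; the adjugate is their transpose:
adj(I−A) = Cᵀ =
  [ 0.426375   0.285375   0.286125   0.205125]
  [ 0.141375   0.404125   0.199125   0.113625]
  [ 0.140250   0.250250   0.354750   0.181500]
  [ 0.097125   0.113875   0.146625   0.313875]
det(I−A) = Σ_j (I−A)_1j·C_1j = (0.65)(0.426375) + (-0.20)(0.141375) + (-0.35)(0.140250) + (-0.15)(0.097125) = 0.1852125
(I − A)⁻¹ = adj(I−A) / det(I−A) ≈
  [   2.3021     1.5408     1.5448     1.1075]
  [   0.7633     2.1820     1.0751     0.6135]
  [   0.7572     1.3512     1.9154     0.9800]
  [   0.5244     0.6148     0.7917     1.6947]
First solve x = (I − A)⁻¹ d = adj(I−A)·d / det(I−A); in particular x_4 = (0.097125·330 + 0.113875·340 + 0.146625·170 + 0.313875·120) / 0.1852125 = 133.36 / 0.1852125 ≈ 720.0378.
Intermediate flow from 4 to 4: z_44 = a_44 · x_4 = 0.20 × 133.36 / 0.1852125 = 26.672 / 0.1852125 ≈ 144.01.

z_44 = 144.01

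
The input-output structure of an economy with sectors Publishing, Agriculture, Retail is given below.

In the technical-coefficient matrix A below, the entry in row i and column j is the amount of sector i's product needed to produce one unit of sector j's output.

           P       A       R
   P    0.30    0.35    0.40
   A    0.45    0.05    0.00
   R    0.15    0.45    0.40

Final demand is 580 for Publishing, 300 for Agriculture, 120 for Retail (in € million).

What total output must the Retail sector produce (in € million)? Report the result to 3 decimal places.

x_R = 2229.730

I − A =
  [   0.70    -0.35    -0.40]
  [  -0.45     0.95     0.00]
  [  -0.15    -0.45     0.60]
Cofactors of I−A, C_ij = (−1)^(i+j)·(minor ij) (rows/columns in the sector order above):
  C_11 = (0.95)(0.60) − (0.00)(-0.45) = 0.5700
  C_12 = −[(-0.45)(0.60) − (0.00)(-0.15)] = 0.2700
  C_13 = (-0.45)(-0.45) − (0.95)(-0.15) = 0.3450
  C_21 = −[(-0.35)(0.60) − (-0.40)(-0.45)] = 0.3900
  C_22 = (0.70)(0.60) − (-0.40)(-0.15) = 0.3600
  C_23 = −[(0.70)(-0.45) − (-0.35)(-0.15)] = 0.3675
  C_31 = (-0.35)(0.00) − (-0.40)(0.95) = 0.3800
  C_32 = −[(0.70)(0.00) − (-0.40)(-0.45)] = 0.1800
  C_33 = (0.70)(0.95) − (-0.35)(-0.45) = 0.5075
det(I−A) = Σ_j (I−A)_1j·C_1j = (0.70)(0.5700) + (-0.35)(0.2700) + (-0.40)(0.3450) = 0.1665
adj(I−A) = Cᵀ =
  [ 0.5700   0.3900   0.3800]
  [ 0.2700   0.3600   0.1800]
  [ 0.3450   0.3675   0.5075]
(I − A)⁻¹ = adj(I−A) / det(I−A) ≈
  [   3.4234     2.3423     2.2823]
  [   1.6216     2.1622     1.0811]
  [   2.0721     2.2072     3.0480]
x = (I − A)⁻¹ d = adj(I−A)·d / det(I−A), with det(I−A) = 0.1665:
  x_P = (0.5700·580 + 0.3900·300 + 0.3800·120) / 0.1665 = 493.20 / 0.1665 ≈ 2962.162
  x_A = (0.2700·580 + 0.3600·300 + 0.1800·120) / 0.1665 = 286.20 / 0.1665 ≈ 1718.919
  x_R = (0.3450·580 + 0.3675·300 + 0.5075·120) / 0.1665 = 371.25 / 0.1665 ≈ 2229.730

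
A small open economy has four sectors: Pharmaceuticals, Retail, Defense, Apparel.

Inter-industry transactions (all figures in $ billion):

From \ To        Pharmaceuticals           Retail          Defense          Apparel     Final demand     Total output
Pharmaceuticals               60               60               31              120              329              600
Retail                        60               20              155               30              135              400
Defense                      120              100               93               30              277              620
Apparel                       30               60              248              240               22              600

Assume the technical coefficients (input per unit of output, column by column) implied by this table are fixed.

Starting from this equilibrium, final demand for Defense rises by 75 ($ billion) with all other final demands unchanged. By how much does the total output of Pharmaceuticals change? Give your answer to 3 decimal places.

Technical coefficients a_ij = z_ij / X_j:
  a_PP = 60/600 = 0.10, a_RP = 60/600 = 0.10, a_DP = 120/600 = 0.20, a_AP = 30/600 = 0.05
  a_PR = 60/400 = 0.15, a_RR = 20/400 = 0.05, a_DR = 100/400 = 0.25, a_AR = 60/400 = 0.15
  a_PD = 31/620 = 0.05, a_RD = 155/620 = 0.25, a_DD = 93/620 = 0.15, a_AD = 248/620 = 0.40
  a_PA = 120/600 = 0.20, a_RA = 30/600 = 0.05, a_DA = 30/600 = 0.05, a_AA = 240/600 = 0.40
I − A =
  [   0.90    -0.15    -0.05    -0.20]
  [  -0.10     0.95    -0.25    -0.05]
  [  -0.20    -0.25     0.85    -0.05]
  [  -0.05    -0.15    -0.40     0.60]
Compute the cofactors C_ij = (−1)^(i+j)·(3×3 minor ij) of I−A; the adjugate is their transpose:
adj(I−A) = Cᵀ =
  [ 0.414750   0.126875   0.137125   0.160250]
  [ 0.085750   0.410375   0.161625   0.076250]
  [ 0.131250   0.163625   0.484375   0.097750]
  [ 0.143500   0.222250   0.374750   0.639500]
det(I−A) = Σ_j (I−A)_1j·C_1j = (0.90)(0.414750) + (-0.15)(0.085750) + (-0.05)(0.131250) + (-0.20)(0.143500) = 0.32515
(I − A)⁻¹ = adj(I−A) / det(I−A) ≈
  [   1.2756     0.3902     0.4217     0.4928]
  [   0.2637     1.2621     0.4971     0.2345]
  [   0.4037     0.5032     1.4897     0.3006]
  [   0.4413     0.6835     1.1525     1.9668]
Δx = (I − A)⁻¹ Δd with Δd having +75 in the Defense component and 0 elsewhere.
So Δx_P = L_PD · (+75), where L_PD = adj(I−A)_PD / det(I−A) = 0.137125 / 0.32515.
Δx_P = 0.137125 × (+75) / 0.32515 = 10.284375 / 0.32515 ≈ 31.630.

Δx_P = 31.630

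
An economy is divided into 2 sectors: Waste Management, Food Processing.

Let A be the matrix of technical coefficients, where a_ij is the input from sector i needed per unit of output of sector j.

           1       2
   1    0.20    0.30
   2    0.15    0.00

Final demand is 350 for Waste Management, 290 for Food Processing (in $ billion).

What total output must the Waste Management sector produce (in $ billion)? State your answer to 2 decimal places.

x_1 = 578.81

I − A =
  [   0.80    -0.30]
  [  -0.15     1.00]
det(I−A) = (0.80)(1.00) − (-0.30)(-0.15) = 0.7550
adj(I−A) = [[1.00, 0.30], [0.15, 0.80]]
(I − A)⁻¹ = adj(I−A) / det(I−A) ≈
  [   1.3245     0.3974]
  [   0.1987     1.0596]
x = (I − A)⁻¹ d = adj(I−A)·d / det(I−A), with det(I−A) = 0.7550:
  x_1 = (1.00·350 + 0.30·290) / 0.7550 = 437.00 / 0.7550 ≈ 578.81
  x_2 = (0.15·350 + 0.80·290) / 0.7550 = 284.50 / 0.7550 ≈ 376.82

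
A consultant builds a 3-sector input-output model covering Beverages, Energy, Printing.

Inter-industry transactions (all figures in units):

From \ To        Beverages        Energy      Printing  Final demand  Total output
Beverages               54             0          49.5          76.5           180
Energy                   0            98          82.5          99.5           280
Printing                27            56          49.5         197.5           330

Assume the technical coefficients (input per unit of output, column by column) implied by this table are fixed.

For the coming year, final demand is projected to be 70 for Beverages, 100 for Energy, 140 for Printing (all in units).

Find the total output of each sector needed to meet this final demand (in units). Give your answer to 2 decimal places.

x_1 = 153.73, x_2 = 250.28, x_3 = 250.72

Technical coefficients a_ij = z_ij / X_j:
  a_11 = 54/180 = 0.30, a_21 = 0/180 = 0.00, a_31 = 27/180 = 0.15
  a_12 = 0/280 = 0.00, a_22 = 98/280 = 0.35, a_32 = 56/280 = 0.20
  a_13 = 49.5/330 = 0.15, a_23 = 82.5/330 = 0.25, a_33 = 49.5/330 = 0.15
I − A =
  [   0.70     0.00    -0.15]
  [   0.00     0.65    -0.25]
  [  -0.15    -0.20     0.85]
Cofactors of I−A, C_ij = (−1)^(i+j)·(minor ij) (rows/columns in the sector order above):
  C_11 = (0.65)(0.85) − (-0.25)(-0.20) = 0.5025
  C_12 = −[(0.00)(0.85) − (-0.25)(-0.15)] = 0.0375
  C_13 = (0.00)(-0.20) − (0.65)(-0.15) = 0.0975
  C_21 = −[(0.00)(0.85) − (-0.15)(-0.20)] = 0.0300
  C_22 = (0.70)(0.85) − (-0.15)(-0.15) = 0.5725
  C_23 = −[(0.70)(-0.20) − (0.00)(-0.15)] = 0.1400
  C_31 = (0.00)(-0.25) − (-0.15)(0.65) = 0.0975
  C_32 = −[(0.70)(-0.25) − (-0.15)(0.00)] = 0.1750
  C_33 = (0.70)(0.65) − (0.00)(0.00) = 0.4550
det(I−A) = Σ_j (I−A)_1j·C_1j = (0.70)(0.5025) + (0.00)(0.0375) + (-0.15)(0.0975) = 0.337125
adj(I−A) = Cᵀ =
  [ 0.5025   0.0300   0.0975]
  [ 0.0375   0.5725   0.1750]
  [ 0.0975   0.1400   0.4550]
(I − A)⁻¹ = adj(I−A) / det(I−A) ≈
  [   1.4905     0.0890     0.2892]
  [   0.1112     1.6982     0.5191]
  [   0.2892     0.4153     1.3496]
x = (I − A)⁻¹ d = adj(I−A)·d / det(I−A), with det(I−A) = 0.337125:
  x_1 = (0.5025·70 + 0.0300·100 + 0.0975·140) / 0.337125 = 51.825 / 0.337125 ≈ 153.73
  x_2 = (0.0375·70 + 0.5725·100 + 0.1750·140) / 0.337125 = 84.375 / 0.337125 ≈ 250.28
  x_3 = (0.0975·70 + 0.1400·100 + 0.4550·140) / 0.337125 = 84.525 / 0.337125 ≈ 250.72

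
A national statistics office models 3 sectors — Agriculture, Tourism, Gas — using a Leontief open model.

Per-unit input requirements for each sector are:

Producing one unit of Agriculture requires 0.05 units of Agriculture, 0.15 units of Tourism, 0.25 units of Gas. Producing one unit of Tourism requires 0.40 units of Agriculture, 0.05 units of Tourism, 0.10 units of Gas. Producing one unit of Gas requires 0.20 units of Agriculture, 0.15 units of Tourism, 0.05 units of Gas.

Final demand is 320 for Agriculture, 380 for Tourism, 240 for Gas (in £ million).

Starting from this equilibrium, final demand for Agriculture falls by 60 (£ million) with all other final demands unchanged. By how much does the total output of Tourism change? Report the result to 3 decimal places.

Δx_T = -14.987

I − A =
  [   0.95    -0.40    -0.20]
  [  -0.15     0.95    -0.15]
  [  -0.25    -0.10     0.95]
Cofactors of I−A, C_ij = (−1)^(i+j)·(minor ij) (rows/columns in the sector order above):
  C_11 = (0.95)(0.95) − (-0.15)(-0.10) = 0.8875
  C_12 = −[(-0.15)(0.95) − (-0.15)(-0.25)] = 0.1800
  C_13 = (-0.15)(-0.10) − (0.95)(-0.25) = 0.2525
  C_21 = −[(-0.40)(0.95) − (-0.20)(-0.10)] = 0.4000
  C_22 = (0.95)(0.95) − (-0.20)(-0.25) = 0.8525
  C_23 = −[(0.95)(-0.10) − (-0.40)(-0.25)] = 0.1950
  C_31 = (-0.40)(-0.15) − (-0.20)(0.95) = 0.2500
  C_32 = −[(0.95)(-0.15) − (-0.20)(-0.15)] = 0.1725
  C_33 = (0.95)(0.95) − (-0.40)(-0.15) = 0.8425
det(I−A) = Σ_j (I−A)_1j·C_1j = (0.95)(0.8875) + (-0.40)(0.1800) + (-0.20)(0.2525) = 0.720625
adj(I−A) = Cᵀ =
  [ 0.8875   0.4000   0.2500]
  [ 0.1800   0.8525   0.1725]
  [ 0.2525   0.1950   0.8425]
(I − A)⁻¹ = adj(I−A) / det(I−A) ≈
  [   1.2316     0.5551     0.3469]
  [   0.2498     1.1830     0.2394]
  [   0.3504     0.2706     1.1691]
Δx = (I − A)⁻¹ Δd with Δd having -60 in the Agriculture component and 0 elsewhere.
So Δx_T = L_TA · (-60), where L_TA = adj(I−A)_TA / det(I−A) = 0.1800 / 0.720625.
Δx_T = 0.1800 × (-60) / 0.720625 = -10.80 / 0.720625 ≈ -14.987.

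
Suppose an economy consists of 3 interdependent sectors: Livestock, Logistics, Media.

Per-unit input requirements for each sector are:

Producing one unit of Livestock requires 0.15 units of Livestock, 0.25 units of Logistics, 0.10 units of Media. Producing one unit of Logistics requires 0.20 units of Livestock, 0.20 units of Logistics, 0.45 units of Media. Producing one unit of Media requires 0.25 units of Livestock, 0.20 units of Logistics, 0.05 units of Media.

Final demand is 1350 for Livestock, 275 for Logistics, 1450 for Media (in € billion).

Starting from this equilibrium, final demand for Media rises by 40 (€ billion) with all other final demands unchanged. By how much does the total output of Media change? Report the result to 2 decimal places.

Δx_3 = 53.63

I − A =
  [   0.85    -0.20    -0.25]
  [  -0.25     0.80    -0.20]
  [  -0.10    -0.45     0.95]
Cofactors of I−A, C_ij = (−1)^(i+j)·(minor ij) (rows/columns in the sector order above):
  C_11 = (0.80)(0.95) − (-0.20)(-0.45) = 0.6700
  C_12 = −[(-0.25)(0.95) − (-0.20)(-0.10)] = 0.2575
  C_13 = (-0.25)(-0.45) − (0.80)(-0.10) = 0.1925
  C_21 = −[(-0.20)(0.95) − (-0.25)(-0.45)] = 0.3025
  C_22 = (0.85)(0.95) − (-0.25)(-0.10) = 0.7825
  C_23 = −[(0.85)(-0.45) − (-0.20)(-0.10)] = 0.4025
  C_31 = (-0.20)(-0.20) − (-0.25)(0.80) = 0.2400
  C_32 = −[(0.85)(-0.20) − (-0.25)(-0.25)] = 0.2325
  C_33 = (0.85)(0.80) − (-0.20)(-0.25) = 0.6300
det(I−A) = Σ_j (I−A)_1j·C_1j = (0.85)(0.6700) + (-0.20)(0.2575) + (-0.25)(0.1925) = 0.469875
adj(I−A) = Cᵀ =
  [ 0.6700   0.3025   0.2400]
  [ 0.2575   0.7825   0.2325]
  [ 0.1925   0.4025   0.6300]
(I − A)⁻¹ = adj(I−A) / det(I−A) ≈
  [   1.4259     0.6438     0.5108]
  [   0.5480     1.6653     0.4948]
  [   0.4097     0.8566     1.3408]
Δx = (I − A)⁻¹ Δd with Δd having +40 in the Media component and 0 elsewhere.
So Δx_3 = L_33 · (+40), where L_33 = adj(I−A)_33 / det(I−A) = 0.6300 / 0.469875.
Δx_3 = 0.6300 × (+40) / 0.469875 = 25.20 / 0.469875 ≈ 53.63.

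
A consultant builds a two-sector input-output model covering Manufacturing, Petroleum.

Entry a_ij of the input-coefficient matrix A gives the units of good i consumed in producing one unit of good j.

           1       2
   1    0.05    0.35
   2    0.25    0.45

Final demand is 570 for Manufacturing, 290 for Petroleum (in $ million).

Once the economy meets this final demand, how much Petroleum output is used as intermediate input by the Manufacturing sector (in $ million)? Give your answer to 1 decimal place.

z_21 = 238.5

I − A =
  [   0.95    -0.35]
  [  -0.25     0.55]
det(I−A) = (0.95)(0.55) − (-0.35)(-0.25) = 0.4350
adj(I−A) = [[0.55, 0.35], [0.25, 0.95]]
(I − A)⁻¹ = adj(I−A) / det(I−A) ≈
  [   1.2644     0.8046]
  [   0.5747     2.1839]
First solve x = (I − A)⁻¹ d = adj(I−A)·d / det(I−A); in particular x_1 = (0.55·570 + 0.35·290) / 0.4350 = 415.00 / 0.4350 ≈ 954.023.
Intermediate flow from 2 to 1: z_21 = a_21 · x_1 = 0.25 × 415.00 / 0.4350 = 103.75 / 0.4350 ≈ 238.5.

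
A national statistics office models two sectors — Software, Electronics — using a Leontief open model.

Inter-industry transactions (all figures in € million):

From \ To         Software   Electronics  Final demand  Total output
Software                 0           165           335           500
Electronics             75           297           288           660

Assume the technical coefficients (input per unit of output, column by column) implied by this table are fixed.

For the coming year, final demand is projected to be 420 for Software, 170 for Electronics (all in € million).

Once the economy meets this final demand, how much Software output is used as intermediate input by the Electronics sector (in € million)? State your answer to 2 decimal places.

Technical coefficients a_ij = z_ij / X_j:
  a_SS = 0/500 = 0.00, a_ES = 75/500 = 0.15
  a_SE = 165/660 = 0.25, a_EE = 297/660 = 0.45
I − A =
  [   1.00    -0.25]
  [  -0.15     0.55]
det(I−A) = (1.00)(0.55) − (-0.25)(-0.15) = 0.5125
adj(I−A) = [[0.55, 0.25], [0.15, 1.00]]
(I − A)⁻¹ = adj(I−A) / det(I−A) ≈
  [   1.0732     0.4878]
  [   0.2927     1.9512]
First solve x = (I − A)⁻¹ d = adj(I−A)·d / det(I−A); in particular x_E = (0.15·420 + 1.00·170) / 0.5125 = 233.00 / 0.5125 ≈ 454.6341.
Intermediate flow from S to E: z_SE = a_SE · x_E = 0.25 × 233.00 / 0.5125 = 58.25 / 0.5125 ≈ 113.66.

z_SE = 113.66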